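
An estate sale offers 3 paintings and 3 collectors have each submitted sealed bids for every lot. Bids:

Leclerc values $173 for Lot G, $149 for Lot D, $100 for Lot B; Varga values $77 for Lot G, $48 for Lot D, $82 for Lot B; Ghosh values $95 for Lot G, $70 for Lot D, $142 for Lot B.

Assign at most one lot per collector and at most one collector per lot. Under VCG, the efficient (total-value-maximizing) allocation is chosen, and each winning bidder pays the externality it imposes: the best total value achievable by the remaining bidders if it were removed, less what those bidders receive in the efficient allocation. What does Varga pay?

Efficient allocation: Leclerc→Lot D ($149), Varga→Lot G ($77), Ghosh→Lot B ($142); total welfare W = $368.
Varga receives Lot G at value $77, so the others get W − 77 = $291.
Without Varga: best allocation of the remaining 2 bidders over all 3 lots is Leclerc→Lot G ($173), Ghosh→Lot B ($142), total $315.
VCG payment = (others' best without Varga) − (others' welfare with Varga) = 315 − 291 = $24.

Varga pays $24.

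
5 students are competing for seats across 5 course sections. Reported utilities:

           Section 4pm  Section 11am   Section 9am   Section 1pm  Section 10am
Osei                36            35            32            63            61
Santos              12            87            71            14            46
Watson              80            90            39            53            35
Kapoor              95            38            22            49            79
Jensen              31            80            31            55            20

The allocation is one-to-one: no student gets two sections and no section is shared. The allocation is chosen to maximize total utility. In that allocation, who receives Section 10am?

Optimal: Osei→Section 1pm (63 points), Santos→Section 9am (71 points), Watson→Section 4pm (80 points), Kapoor→Section 10am (79 points), Jensen→Section 11am (80 points) — total 63+71+80+79+80 = 373 points.
Column-greedy (each section in turn goes to its best remaining student) gives 339 points, worse by 34.
Next-best assignment: Osei→Section 10am, Santos→Section 9am, Watson→Section 11am, Kapoor→Section 4pm, Jensen→Section 1pm = 372 points.
Kapoor's own top section is Section 4pm (95 points), but forcing Kapoor→Section 4pm and reassigning the rest optimally gives only 372 points — worse by 1.

Kapoor receives Section 10am.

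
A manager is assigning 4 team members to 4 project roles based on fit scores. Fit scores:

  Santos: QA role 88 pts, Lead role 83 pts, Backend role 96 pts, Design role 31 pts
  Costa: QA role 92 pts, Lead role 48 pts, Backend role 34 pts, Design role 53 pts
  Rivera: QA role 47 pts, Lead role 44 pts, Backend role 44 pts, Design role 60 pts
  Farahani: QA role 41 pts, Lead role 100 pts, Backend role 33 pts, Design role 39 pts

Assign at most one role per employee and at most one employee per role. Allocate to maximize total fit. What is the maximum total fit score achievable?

Treat this as an assignment problem: match each employee to one role.
Optimal: Santos→Backend role (96 pts), Costa→QA role (92 pts), Rivera→Design role (60 pts), Farahani→Lead role (100 pts) — total 96+92+60+100 = 348 pts.
Next-best assignment: Santos→Backend role, Costa→Design role, Rivera→QA role, Farahani→Lead role = 296 pts.
Swapping Santos↔Rivera (Santos→Design role 31 pts, Rivera→Backend role 44 pts) loses 81.
Every other assignment is strictly worse.

Max total: 348 pts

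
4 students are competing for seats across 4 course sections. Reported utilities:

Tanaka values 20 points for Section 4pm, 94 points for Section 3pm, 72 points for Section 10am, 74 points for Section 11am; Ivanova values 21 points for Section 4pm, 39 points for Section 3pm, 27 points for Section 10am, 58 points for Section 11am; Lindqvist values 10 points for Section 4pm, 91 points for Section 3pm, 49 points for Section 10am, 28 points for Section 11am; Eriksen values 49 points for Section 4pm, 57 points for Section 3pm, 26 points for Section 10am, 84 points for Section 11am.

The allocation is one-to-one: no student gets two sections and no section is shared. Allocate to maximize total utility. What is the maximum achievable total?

Treat this as an assignment problem: match each student to one section.
Optimal: Tanaka→Section 10am (72 points), Ivanova→Section 11am (58 points), Lindqvist→Section 3pm (91 points), Eriksen→Section 4pm (49 points) — total 72+58+91+49 = 270 points.
Column-greedy (each section in turn goes to its best remaining student) gives 250 points, worse by 20.
Next-best assignment: Tanaka→Section 10am, Ivanova→Section 4pm, Lindqvist→Section 3pm, Eriksen→Section 11am = 268 points.
Swapping Eriksen↔Lindqvist (Eriksen→Section 3pm 57 points, Lindqvist→Section 4pm 10 points) loses 73.

Maximum total: 270 points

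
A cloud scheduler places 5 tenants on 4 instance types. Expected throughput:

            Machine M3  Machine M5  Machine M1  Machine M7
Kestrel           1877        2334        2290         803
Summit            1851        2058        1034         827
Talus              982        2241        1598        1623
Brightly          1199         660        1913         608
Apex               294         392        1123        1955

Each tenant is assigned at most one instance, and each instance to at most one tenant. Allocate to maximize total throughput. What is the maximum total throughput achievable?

Maximum total: 8337 ops/s

This is the linear assignment problem.
Optimal: Summit→Machine M3 (1851 ops/s), Talus→Machine M5 (2241 ops/s), Kestrel→Machine M1 (2290 ops/s), Apex→Machine M7 (1955 ops/s) — total 1851+2241+2290+1955 = 8337 ops/s.
Column-greedy (each instance in turn goes to its best remaining tenant) gives 7986 ops/s, worse by 351.
Next-best assignment: Summit→Machine M3, Kestrel→Machine M5, Brightly→Machine M1, Apex→Machine M7 = 8053 ops/s.
Swapping Talus↔Summit (Talus→Machine M3 982 ops/s, Summit→Machine M5 2058 ops/s) loses 1052.
Checked against all permutations: 8337 ops/s is optimal.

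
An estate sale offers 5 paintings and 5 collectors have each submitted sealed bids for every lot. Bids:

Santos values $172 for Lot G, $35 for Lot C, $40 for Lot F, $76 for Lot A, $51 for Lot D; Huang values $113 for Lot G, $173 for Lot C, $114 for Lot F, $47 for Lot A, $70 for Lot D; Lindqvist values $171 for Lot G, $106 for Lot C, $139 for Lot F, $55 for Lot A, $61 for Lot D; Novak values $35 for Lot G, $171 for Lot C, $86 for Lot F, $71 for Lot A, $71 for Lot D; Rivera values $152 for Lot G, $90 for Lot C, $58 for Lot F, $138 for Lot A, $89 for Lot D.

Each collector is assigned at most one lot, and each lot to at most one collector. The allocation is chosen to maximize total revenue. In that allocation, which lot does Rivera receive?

Rivera receives Lot A.

Optimal: Santos→Lot G ($172), Huang→Lot C ($173), Lindqvist→Lot F ($139), Novak→Lot D ($71), Rivera→Lot A ($138) — total 172+173+139+71+138 = $693.
Row-greedy (each collector in turn takes its best remaining lot) gives $644, worse by 49.
Swapping Santos↔Novak (Santos→Lot D $51, Novak→Lot G $35) loses 157.
Rivera's own top lot is Lot G ($152), but forcing Rivera→Lot G and reassigning the rest optimally gives only $611 — worse by 82.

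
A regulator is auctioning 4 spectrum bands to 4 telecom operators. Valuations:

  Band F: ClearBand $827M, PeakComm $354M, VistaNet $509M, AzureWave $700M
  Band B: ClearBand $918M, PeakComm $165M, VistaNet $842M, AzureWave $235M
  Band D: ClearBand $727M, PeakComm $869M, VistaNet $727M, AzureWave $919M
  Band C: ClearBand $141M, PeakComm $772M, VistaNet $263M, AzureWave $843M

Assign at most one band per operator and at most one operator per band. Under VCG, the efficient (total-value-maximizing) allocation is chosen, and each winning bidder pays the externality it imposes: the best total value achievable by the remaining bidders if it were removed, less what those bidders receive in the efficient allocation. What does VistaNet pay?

VistaNet pays $91M.

Efficient allocation: ClearBand→Band F ($827M), PeakComm→Band D ($869M), VistaNet→Band B ($842M), AzureWave→Band C ($843M); total welfare W = $3381M.
VistaNet receives Band B at value $842M, so the others get W − 842 = $2539M.
Without VistaNet: best allocation of the remaining 3 bidders over all 4 bands is ClearBand→Band B ($918M), PeakComm→Band D ($869M), AzureWave→Band C ($843M), total $2630M.
VCG payment = (others' best without VistaNet) − (others' welfare with VistaNet) = 2630 − 2539 = $91M.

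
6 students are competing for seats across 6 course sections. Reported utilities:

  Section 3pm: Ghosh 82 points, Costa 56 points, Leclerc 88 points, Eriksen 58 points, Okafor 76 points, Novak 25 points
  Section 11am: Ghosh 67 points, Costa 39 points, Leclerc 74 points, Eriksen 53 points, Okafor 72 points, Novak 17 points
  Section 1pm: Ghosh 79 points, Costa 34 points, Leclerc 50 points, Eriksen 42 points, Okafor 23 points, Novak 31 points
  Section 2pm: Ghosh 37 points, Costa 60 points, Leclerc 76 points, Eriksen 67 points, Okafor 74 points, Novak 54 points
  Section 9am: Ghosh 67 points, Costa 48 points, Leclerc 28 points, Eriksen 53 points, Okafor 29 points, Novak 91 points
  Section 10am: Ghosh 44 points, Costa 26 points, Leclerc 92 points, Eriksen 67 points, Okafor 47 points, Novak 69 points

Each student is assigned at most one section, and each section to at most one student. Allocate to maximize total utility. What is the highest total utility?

Optimal: Ghosh→Section 1pm (79 points), Costa→Section 3pm (56 points), Leclerc→Section 10am (92 points), Eriksen→Section 2pm (67 points), Okafor→Section 11am (72 points), Novak→Section 9am (91 points) — total 79+56+92+67+72+91 = 457 points.
Max-entry greedy (repeatedly take the single best remaining cell) gives 426 points, worse by 31.

Max total: 457 points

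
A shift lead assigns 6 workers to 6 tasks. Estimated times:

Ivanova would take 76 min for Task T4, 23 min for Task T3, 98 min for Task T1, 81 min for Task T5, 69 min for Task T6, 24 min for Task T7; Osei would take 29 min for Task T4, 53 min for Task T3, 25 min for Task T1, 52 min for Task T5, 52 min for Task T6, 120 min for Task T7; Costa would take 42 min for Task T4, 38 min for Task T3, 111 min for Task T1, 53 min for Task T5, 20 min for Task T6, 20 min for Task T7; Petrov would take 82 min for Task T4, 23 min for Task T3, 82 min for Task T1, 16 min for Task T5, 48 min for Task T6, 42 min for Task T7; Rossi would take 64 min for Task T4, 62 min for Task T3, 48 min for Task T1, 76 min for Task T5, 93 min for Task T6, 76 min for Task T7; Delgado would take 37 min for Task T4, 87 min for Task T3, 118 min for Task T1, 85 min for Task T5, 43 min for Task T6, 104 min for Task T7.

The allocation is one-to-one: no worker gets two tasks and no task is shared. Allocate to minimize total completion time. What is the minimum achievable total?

This is a one-to-one assignment (minimum-cost bipartite matching).
Optimal: Ivanova→Task T3 (23 min), Osei→Task T4 (29 min), Costa→Task T7 (20 min), Petrov→Task T5 (16 min), Rossi→Task T1 (48 min), Delgado→Task T6 (43 min) — total 23+29+20+16+48+43 = 179 min.
Row-greedy (each worker in turn takes its cheapest remaining task) gives 252 min, worse by 73.
Swapping Ivanova↔Delgado (Ivanova→Task T6 69 min, Delgado→Task T3 87 min) adds 90.

Min total: 179 min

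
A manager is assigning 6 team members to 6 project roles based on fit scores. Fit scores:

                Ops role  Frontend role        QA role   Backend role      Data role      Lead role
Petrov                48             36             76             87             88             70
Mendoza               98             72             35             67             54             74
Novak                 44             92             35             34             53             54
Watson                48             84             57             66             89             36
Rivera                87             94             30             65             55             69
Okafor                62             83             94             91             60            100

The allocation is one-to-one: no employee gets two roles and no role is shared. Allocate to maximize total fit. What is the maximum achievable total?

Treat this as an assignment problem: match each employee to one role.
Optimal: Petrov→Backend role (87 pts), Mendoza→Ops role (98 pts), Novak→Frontend role (92 pts), Watson→Data role (89 pts), Rivera→Lead role (69 pts), Okafor→QA role (94 pts) — total 87+98+92+89+69+94 = 529 pts.
Max-entry greedy (repeatedly take the single best remaining cell) gives 503 pts, worse by 26.
Next-best assignment: Petrov→Backend role, Mendoza→Lead role, Novak→Frontend role, Watson→Data role, Rivera→Ops role, Okafor→QA role = 523 pts.
Swapping Petrov↔Rivera (Petrov→Lead role 70 pts, Rivera→Backend role 65 pts) loses 21.

Maximum total: 529 pts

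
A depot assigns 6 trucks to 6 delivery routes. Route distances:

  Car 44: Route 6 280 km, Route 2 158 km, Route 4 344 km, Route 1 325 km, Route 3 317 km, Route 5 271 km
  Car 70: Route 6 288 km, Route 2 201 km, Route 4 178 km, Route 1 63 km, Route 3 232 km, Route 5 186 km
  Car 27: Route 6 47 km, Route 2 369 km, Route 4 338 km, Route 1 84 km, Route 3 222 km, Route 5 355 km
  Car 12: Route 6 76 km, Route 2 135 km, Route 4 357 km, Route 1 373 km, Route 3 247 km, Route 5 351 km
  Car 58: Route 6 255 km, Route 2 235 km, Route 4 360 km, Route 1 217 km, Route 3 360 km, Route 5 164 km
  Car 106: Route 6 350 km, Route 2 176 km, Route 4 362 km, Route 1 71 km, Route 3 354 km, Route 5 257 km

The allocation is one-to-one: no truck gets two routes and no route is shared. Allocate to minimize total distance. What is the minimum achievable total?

Min total: 865 km

Optimal: Car 44→Route 2 (158 km), Car 70→Route 4 (178 km), Car 27→Route 6 (47 km), Car 12→Route 3 (247 km), Car 58→Route 5 (164 km), Car 106→Route 1 (71 km) — total 158+178+47+247+164+71 = 865 km.
Min-entry greedy (repeatedly take the single cheapest remaining cell) gives 1088 km, worse by 223.
Swapping Car 27↔Car 70 (Car 27→Route 4 338 km, Car 70→Route 6 288 km) adds 401.
No other one-to-one assignment undercuts 865 km.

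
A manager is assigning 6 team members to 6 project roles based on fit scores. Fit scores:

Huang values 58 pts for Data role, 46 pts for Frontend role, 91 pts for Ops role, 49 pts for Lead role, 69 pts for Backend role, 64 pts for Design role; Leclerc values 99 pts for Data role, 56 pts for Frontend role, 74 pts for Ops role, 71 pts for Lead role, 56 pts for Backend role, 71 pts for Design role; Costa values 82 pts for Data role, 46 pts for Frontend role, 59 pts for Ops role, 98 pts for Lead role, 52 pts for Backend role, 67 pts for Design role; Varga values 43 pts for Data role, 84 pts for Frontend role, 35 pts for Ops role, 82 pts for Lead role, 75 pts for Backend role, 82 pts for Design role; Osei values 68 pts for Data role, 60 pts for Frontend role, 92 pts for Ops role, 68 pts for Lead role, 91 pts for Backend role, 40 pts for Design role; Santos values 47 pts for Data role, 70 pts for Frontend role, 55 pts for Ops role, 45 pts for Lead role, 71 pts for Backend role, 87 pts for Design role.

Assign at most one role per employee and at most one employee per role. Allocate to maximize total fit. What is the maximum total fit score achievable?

This is the linear assignment problem.
Optimal: Huang→Ops role (91 pts), Leclerc→Data role (99 pts), Costa→Lead role (98 pts), Varga→Frontend role (84 pts), Osei→Backend role (91 pts), Santos→Design role (87 pts) — total 91+99+98+84+91+87 = 550 pts.
Max-entry greedy (repeatedly take the single best remaining cell) gives 529 pts, worse by 21.
Next-best assignment: Huang→Ops role, Leclerc→Data role, Costa→Lead role, Varga→Design role, Osei→Backend role, Santos→Frontend role = 531 pts.
No other one-to-one assignment exceeds 550 pts.

Max total: 550 pts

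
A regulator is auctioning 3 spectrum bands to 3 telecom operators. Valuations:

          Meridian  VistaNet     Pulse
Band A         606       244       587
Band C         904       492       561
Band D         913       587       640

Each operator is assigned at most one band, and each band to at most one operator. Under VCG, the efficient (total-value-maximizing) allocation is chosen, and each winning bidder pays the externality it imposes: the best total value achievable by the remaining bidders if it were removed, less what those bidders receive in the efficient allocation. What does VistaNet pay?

VistaNet pays $53M.

Efficient allocation: Meridian→Band C ($904M), VistaNet→Band D ($587M), Pulse→Band A ($587M); total welfare W = $2078M.
VistaNet receives Band D at value $587M, so the others get W − 587 = $1491M.
Without VistaNet: best allocation of the remaining 2 bidders over all 3 bands is Meridian→Band C ($904M), Pulse→Band D ($640M), total $1544M.
VCG payment = (others' best without VistaNet) − (others' welfare with VistaNet) = 1544 − 1491 = $53M.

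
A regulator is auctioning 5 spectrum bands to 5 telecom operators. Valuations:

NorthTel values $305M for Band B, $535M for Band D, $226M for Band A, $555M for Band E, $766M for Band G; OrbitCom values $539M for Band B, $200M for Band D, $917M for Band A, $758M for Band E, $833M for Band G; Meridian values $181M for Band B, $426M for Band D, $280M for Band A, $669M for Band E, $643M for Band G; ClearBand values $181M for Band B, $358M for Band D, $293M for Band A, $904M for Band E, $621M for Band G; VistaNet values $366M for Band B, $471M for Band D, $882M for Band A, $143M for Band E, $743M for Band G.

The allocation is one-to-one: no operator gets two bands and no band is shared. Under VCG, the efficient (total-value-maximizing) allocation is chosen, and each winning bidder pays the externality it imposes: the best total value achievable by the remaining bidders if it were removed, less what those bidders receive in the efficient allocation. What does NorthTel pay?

NorthTel pays $294M.

Efficient allocation: NorthTel→Band G ($766M), OrbitCom→Band B ($539M), Meridian→Band D ($426M), ClearBand→Band E ($904M), VistaNet→Band A ($882M); total welfare W = $3517M.
NorthTel receives Band G at value $766M, so the others get W − 766 = $2751M.
Without NorthTel: best allocation of the remaining 4 bidders over all 5 bands is OrbitCom→Band G ($833M), Meridian→Band D ($426M), ClearBand→Band E ($904M), VistaNet→Band A ($882M), total $3045M.
VCG payment = (others' best without NorthTel) − (others' welfare with NorthTel) = 3045 − 2751 = $294M.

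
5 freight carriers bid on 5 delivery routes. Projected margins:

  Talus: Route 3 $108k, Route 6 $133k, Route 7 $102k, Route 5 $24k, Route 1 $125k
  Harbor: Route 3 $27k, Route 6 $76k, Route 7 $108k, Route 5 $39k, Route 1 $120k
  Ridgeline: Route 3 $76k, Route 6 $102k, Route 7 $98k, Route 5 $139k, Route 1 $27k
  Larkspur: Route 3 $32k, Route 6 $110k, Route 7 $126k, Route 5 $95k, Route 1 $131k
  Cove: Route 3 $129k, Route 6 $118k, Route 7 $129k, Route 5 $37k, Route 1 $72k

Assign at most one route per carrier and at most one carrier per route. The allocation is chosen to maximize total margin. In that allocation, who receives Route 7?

Larkspur receives Route 7.

Optimal: Talus→Route 6 ($133k), Harbor→Route 1 ($120k), Ridgeline→Route 5 ($139k), Larkspur→Route 7 ($126k), Cove→Route 3 ($129k) — total 133+120+139+126+129 = $647k.
Max-entry greedy (repeatedly take the single best remaining cell) gives $640k, worse by 7.
Next-best assignment: Talus→Route 6, Harbor→Route 7, Ridgeline→Route 5, Larkspur→Route 1, Cove→Route 3 = $640k.
No other one-to-one assignment exceeds $647k.
Larkspur's own top route is Route 1 ($131k), but forcing Larkspur→Route 1 and reassigning the rest optimally gives only $640k — worse by 7.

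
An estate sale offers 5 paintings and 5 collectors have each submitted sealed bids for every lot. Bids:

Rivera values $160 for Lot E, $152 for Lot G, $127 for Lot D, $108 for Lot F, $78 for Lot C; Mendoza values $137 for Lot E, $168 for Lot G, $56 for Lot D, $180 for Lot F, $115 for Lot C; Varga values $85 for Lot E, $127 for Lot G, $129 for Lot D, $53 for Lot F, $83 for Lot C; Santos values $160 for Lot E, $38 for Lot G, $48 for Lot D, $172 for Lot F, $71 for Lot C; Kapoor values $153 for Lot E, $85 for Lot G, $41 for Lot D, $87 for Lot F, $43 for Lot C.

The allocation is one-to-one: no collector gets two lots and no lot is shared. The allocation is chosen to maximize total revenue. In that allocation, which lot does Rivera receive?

Rivera receives Lot G.

Optimal: Rivera→Lot G ($152), Mendoza→Lot C ($115), Varga→Lot D ($129), Santos→Lot F ($172), Kapoor→Lot E ($153) — total 152+115+129+172+153 = $721.
Column-greedy (each lot in turn goes to its best remaining collector) gives $672, worse by 49.
Swapping Varga↔Rivera (Varga→Lot G $127, Rivera→Lot D $127) loses 27.
Every other assignment is strictly worse.
Rivera's own top lot is Lot E ($160), but forcing Rivera→Lot E and reassigning the rest optimally gives only $672 — worse by 49.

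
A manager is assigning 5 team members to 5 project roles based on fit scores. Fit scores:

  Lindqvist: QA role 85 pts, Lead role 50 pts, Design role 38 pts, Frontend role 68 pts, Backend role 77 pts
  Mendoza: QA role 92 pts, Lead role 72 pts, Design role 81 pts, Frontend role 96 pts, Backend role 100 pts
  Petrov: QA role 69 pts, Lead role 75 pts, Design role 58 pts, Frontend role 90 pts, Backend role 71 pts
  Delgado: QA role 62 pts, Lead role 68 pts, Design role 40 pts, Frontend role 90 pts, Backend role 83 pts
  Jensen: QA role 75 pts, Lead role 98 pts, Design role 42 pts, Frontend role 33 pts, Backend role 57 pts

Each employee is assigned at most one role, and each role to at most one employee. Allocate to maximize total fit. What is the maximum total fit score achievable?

Maximum total: 437 pts

Optimal: Lindqvist→QA role (85 pts), Mendoza→Design role (81 pts), Petrov→Frontend role (90 pts), Delgado→Backend role (83 pts), Jensen→Lead role (98 pts) — total 85+81+90+83+98 = 437 pts.
Column-greedy (each role in turn goes to its best remaining employee) gives 415 pts, worse by 22.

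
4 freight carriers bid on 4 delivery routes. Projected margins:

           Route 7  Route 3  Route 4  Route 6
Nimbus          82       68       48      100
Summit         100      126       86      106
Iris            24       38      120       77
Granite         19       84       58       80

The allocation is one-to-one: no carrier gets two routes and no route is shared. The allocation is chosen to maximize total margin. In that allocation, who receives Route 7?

Optimal: Nimbus→Route 7 ($82k), Summit→Route 3 ($126k), Iris→Route 4 ($120k), Granite→Route 6 ($80k) — total 82+126+120+80 = $408k.
Row-greedy (each carrier in turn takes its best remaining route) gives $365k, worse by 43.
No other one-to-one assignment exceeds $408k.
Nimbus's own top route is Route 6 ($100k), but forcing Nimbus→Route 6 and reassigning the rest optimally gives only $404k — worse by 4.

Nimbus receives Route 7.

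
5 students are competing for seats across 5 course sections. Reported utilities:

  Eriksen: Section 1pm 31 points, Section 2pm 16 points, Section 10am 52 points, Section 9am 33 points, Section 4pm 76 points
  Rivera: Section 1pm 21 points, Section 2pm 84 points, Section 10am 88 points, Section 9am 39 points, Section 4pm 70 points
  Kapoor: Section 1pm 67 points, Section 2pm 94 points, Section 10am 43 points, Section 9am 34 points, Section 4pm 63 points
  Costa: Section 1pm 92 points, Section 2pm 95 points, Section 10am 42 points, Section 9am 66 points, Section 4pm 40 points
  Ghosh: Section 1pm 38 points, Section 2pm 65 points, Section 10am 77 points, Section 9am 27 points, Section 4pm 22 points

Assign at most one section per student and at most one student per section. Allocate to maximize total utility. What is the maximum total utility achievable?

Optimal: Eriksen→Section 4pm (76 points), Rivera→Section 9am (39 points), Kapoor→Section 2pm (94 points), Costa→Section 1pm (92 points), Ghosh→Section 10am (77 points) — total 76+39+94+92+77 = 378 points.
Row-greedy (each student in turn takes its best remaining section) gives 377 points, worse by 1.
Checked against all permutations: 378 points is optimal.

Max total: 378 points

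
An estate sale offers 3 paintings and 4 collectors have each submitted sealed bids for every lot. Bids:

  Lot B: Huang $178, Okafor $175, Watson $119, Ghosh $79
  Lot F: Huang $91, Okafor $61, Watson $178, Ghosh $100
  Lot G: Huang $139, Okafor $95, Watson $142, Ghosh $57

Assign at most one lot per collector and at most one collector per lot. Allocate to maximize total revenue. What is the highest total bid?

Max total: $492

Optimal: Okafor→Lot B ($175), Watson→Lot F ($178), Huang→Lot G ($139) — total 175+178+139 = $492.
Column-greedy (each lot in turn goes to its best remaining collector) gives $451, worse by 41.
Next-best assignment: Huang→Lot B, Watson→Lot F, Okafor→Lot G = $451.
Every other assignment is strictly worse.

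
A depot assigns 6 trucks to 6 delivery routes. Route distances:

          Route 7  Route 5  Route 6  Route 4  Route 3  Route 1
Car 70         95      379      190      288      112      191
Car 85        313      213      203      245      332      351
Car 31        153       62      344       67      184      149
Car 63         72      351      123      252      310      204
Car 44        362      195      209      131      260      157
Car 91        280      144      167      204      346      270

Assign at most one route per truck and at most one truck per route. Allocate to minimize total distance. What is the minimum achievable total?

Optimal: Car 70→Route 3 (112 km), Car 85→Route 6 (203 km), Car 31→Route 4 (67 km), Car 63→Route 7 (72 km), Car 44→Route 1 (157 km), Car 91→Route 5 (144 km) — total 112+203+67+72+157+144 = 755 km.
Row-greedy (each truck in turn takes its cheapest remaining route) gives 1041 km, worse by 286.
Next-best assignment: Car 70→Route 3, Car 85→Route 5, Car 31→Route 4, Car 63→Route 7, Car 44→Route 1, Car 91→Route 6 = 788 km.
No other one-to-one assignment undercuts 755 km.

Min total: 755 km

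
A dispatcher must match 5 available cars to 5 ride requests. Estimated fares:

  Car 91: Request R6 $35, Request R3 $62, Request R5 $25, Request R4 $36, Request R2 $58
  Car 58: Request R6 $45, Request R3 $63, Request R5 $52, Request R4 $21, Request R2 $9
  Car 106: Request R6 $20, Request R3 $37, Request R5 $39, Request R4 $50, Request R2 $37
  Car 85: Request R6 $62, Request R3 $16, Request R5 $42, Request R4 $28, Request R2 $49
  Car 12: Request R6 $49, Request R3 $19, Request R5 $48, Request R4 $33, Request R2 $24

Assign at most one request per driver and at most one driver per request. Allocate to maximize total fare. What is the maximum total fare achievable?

Optimal: Car 91→Request R2 ($58), Car 58→Request R3 ($63), Car 106→Request R4 ($50), Car 85→Request R6 ($62), Car 12→Request R5 ($48) — total 58+63+50+62+48 = $281.
Next-best assignment: Car 91→Request R3, Car 58→Request R5, Car 106→Request R4, Car 85→Request R2, Car 12→Request R6 = $262.

Maximum total: $281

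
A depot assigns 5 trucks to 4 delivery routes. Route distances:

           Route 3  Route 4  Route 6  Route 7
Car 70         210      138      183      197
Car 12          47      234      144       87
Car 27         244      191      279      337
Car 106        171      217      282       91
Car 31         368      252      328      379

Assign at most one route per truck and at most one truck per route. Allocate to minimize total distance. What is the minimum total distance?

This is a one-to-one assignment (minimum-cost bipartite matching).
Optimal: Car 12→Route 3 (47 km), Car 27→Route 4 (191 km), Car 70→Route 6 (183 km), Car 106→Route 7 (91 km) — total 47+191+183+91 = 512 km.
Row-greedy (each truck in turn takes its cheapest remaining route) gives 555 km, worse by 43.

Min total: 512 km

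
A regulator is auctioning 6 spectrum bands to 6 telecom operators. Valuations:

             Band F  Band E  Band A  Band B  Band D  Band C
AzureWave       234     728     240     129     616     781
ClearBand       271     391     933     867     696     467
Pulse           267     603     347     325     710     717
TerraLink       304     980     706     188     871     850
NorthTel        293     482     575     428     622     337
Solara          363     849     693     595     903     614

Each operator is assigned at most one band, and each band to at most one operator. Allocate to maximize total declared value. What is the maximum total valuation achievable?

Max total: $4373M

Optimal: AzureWave→Band C ($781M), ClearBand→Band B ($867M), Pulse→Band F ($267M), TerraLink→Band E ($980M), NorthTel→Band A ($575M), Solara→Band D ($903M) — total 781+867+267+980+575+903 = $4373M.
Row-greedy (each operator in turn takes its best remaining band) gives $4195M, worse by 178.
Next-best assignment: AzureWave→Band C, ClearBand→Band B, Pulse→Band D, TerraLink→Band E, NorthTel→Band F, Solara→Band A = $4324M.
No other one-to-one assignment exceeds $4373M.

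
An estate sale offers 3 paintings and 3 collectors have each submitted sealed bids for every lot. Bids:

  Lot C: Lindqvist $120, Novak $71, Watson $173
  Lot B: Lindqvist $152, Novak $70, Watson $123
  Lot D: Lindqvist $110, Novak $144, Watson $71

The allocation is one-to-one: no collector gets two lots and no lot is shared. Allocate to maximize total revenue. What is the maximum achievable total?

Optimal: Lindqvist→Lot B ($152), Novak→Lot D ($144), Watson→Lot C ($173) — total 152+144+173 = $469.
Next-best assignment: Lindqvist→Lot C, Novak→Lot D, Watson→Lot B = $387.
Checked against all permutations: $469 is optimal.

Max total: $469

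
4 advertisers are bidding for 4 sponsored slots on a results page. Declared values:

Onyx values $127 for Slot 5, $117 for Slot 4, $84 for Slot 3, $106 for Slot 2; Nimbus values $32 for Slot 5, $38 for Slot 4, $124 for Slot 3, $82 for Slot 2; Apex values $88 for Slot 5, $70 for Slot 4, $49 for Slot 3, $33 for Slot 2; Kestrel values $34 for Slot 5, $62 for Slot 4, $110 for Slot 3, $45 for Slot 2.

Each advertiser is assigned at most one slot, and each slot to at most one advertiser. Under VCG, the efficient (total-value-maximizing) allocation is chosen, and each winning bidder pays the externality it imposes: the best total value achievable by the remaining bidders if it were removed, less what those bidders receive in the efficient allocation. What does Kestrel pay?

Efficient allocation: Onyx→Slot 4 ($117), Nimbus→Slot 2 ($82), Apex→Slot 5 ($88), Kestrel→Slot 3 ($110); total welfare W = $397.
Kestrel receives Slot 3 at value $110, so the others get W − 110 = $287.
Without Kestrel: best allocation of the remaining 3 bidders over all 4 slots is Onyx→Slot 4 ($117), Nimbus→Slot 3 ($124), Apex→Slot 5 ($88), total $329.
VCG payment = (others' best without Kestrel) − (others' welfare with Kestrel) = 329 − 287 = $42.

Kestrel pays $42.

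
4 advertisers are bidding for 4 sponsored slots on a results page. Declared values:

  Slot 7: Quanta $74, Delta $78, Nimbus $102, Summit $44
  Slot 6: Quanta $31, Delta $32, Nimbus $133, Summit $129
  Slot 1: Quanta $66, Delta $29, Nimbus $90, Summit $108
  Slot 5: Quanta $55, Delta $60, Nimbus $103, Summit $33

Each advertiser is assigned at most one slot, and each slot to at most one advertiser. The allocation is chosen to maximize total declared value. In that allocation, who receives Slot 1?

Optimal: Quanta→Slot 1 ($66), Delta→Slot 7 ($78), Nimbus→Slot 5 ($103), Summit→Slot 6 ($129) — total 66+78+103+129 = $376.
Max-entry greedy (repeatedly take the single best remaining cell) gives $374, worse by 2.
Quanta's own top slot is Slot 7 ($74), but forcing Quanta→Slot 7 and reassigning the rest optimally gives only $375 — worse by 1.

Quanta receives Slot 1.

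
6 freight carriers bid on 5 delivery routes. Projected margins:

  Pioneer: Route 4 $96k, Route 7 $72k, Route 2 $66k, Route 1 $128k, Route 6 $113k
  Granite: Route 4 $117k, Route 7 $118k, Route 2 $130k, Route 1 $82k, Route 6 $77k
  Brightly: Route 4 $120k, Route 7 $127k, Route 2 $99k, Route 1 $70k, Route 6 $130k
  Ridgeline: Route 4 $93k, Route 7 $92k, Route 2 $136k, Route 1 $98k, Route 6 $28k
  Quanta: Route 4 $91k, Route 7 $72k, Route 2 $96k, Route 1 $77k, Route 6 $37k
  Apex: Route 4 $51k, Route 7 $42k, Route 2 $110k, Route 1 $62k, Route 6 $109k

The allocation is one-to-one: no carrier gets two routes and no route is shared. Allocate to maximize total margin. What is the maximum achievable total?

Maximum total: $617k

This is a one-to-one assignment (maximum-weight bipartite matching).
Optimal: Granite→Route 4 ($117k), Brightly→Route 7 ($127k), Ridgeline→Route 2 ($136k), Pioneer→Route 1 ($128k), Apex→Route 6 ($109k) — total 117+127+136+128+109 = $617k.
Max-entry greedy (repeatedly take the single best remaining cell) gives $603k, worse by 14.
Swapping Granite↔Pioneer (Granite→Route 1 $82k, Pioneer→Route 4 $96k) loses 67.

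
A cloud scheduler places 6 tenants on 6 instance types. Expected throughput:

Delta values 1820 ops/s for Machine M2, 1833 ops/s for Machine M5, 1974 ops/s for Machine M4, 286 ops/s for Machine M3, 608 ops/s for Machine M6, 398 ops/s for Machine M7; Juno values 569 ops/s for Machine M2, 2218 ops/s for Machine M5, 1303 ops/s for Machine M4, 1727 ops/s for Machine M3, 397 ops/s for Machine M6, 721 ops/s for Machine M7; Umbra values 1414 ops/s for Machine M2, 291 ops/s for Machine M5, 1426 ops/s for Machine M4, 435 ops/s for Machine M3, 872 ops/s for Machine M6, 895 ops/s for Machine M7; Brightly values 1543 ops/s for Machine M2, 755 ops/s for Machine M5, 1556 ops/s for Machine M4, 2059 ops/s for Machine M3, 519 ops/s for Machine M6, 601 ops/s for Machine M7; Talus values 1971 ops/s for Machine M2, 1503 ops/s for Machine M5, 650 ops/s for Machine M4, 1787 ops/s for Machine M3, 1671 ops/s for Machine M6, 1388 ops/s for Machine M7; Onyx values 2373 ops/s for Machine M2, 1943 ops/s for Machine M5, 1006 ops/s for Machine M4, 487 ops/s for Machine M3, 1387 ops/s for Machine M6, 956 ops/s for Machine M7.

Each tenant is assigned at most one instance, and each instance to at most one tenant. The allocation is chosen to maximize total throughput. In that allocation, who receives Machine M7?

This is a one-to-one assignment (maximum-weight bipartite matching).
Optimal: Delta→Machine M4 (1974 ops/s), Juno→Machine M5 (2218 ops/s), Umbra→Machine M7 (895 ops/s), Brightly→Machine M3 (2059 ops/s), Talus→Machine M6 (1671 ops/s), Onyx→Machine M2 (2373 ops/s) — total 1974+2218+895+2059+1671+2373 = 11190 ops/s.
Row-greedy (each tenant in turn takes its best remaining instance) gives 10292 ops/s, worse by 898.
Next-best assignment: Delta→Machine M4, Juno→Machine M5, Umbra→Machine M6, Brightly→Machine M3, Talus→Machine M7, Onyx→Machine M2 = 10884 ops/s.
Swapping Umbra↔Delta (Umbra→Machine M4 1426 ops/s, Delta→Machine M7 398 ops/s) loses 1045.
Umbra's own top instance is Machine M4 (1426 ops/s), but forcing Umbra→Machine M4 and reassigning the rest optimally gives only 10298 ops/s — worse by 892.

Umbra receives Machine M7.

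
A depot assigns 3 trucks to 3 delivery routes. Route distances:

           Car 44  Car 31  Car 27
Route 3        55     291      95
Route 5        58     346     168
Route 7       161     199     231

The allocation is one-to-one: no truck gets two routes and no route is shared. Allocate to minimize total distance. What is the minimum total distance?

Optimal: Car 44→Route 5 (58 km), Car 31→Route 7 (199 km), Car 27→Route 3 (95 km) — total 58+199+95 = 352 km.
Row-greedy (each truck in turn takes its cheapest remaining route) gives 422 km, worse by 70.
Swapping Car 31↔Car 44 (Car 31→Route 5 346 km, Car 44→Route 7 161 km) adds 250.

Minimum total: 352 km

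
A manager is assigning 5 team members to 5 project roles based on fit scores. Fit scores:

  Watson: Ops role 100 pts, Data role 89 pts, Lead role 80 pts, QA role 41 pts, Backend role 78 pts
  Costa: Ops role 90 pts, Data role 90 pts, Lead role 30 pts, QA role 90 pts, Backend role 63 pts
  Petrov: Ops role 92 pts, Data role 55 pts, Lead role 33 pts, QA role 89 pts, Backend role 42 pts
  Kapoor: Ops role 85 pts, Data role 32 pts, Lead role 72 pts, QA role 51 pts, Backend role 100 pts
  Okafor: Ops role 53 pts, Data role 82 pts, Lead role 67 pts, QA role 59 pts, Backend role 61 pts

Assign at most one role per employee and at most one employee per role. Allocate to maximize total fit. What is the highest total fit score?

Maximum total: 446 pts

Optimal: Watson→Ops role (100 pts), Costa→Data role (90 pts), Petrov→QA role (89 pts), Kapoor→Backend role (100 pts), Okafor→Lead role (67 pts) — total 100+90+89+100+67 = 446 pts.
Column-greedy (each role in turn goes to its best remaining employee) gives 412 pts, worse by 34.
Swapping Petrov↔Watson (Petrov→Ops role 92 pts, Watson→QA role 41 pts) loses 56.
Every other assignment is strictly worse.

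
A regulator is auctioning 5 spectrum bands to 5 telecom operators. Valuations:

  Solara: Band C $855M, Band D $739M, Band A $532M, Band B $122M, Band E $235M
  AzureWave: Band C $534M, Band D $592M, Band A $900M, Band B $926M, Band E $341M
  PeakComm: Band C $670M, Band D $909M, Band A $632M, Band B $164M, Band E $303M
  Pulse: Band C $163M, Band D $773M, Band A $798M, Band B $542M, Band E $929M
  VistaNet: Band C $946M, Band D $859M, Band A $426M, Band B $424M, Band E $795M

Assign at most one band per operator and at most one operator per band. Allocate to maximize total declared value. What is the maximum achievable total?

Max total: $4283M

Optimal: Solara→Band C ($855M), AzureWave→Band B ($926M), PeakComm→Band D ($909M), Pulse→Band A ($798M), VistaNet→Band E ($795M) — total 855+926+909+798+795 = $4283M.
Max-entry greedy (repeatedly take the single best remaining cell) gives $4242M, worse by 41.
Swapping Solara↔PeakComm (Solara→Band D $739M, PeakComm→Band C $670M) loses 355.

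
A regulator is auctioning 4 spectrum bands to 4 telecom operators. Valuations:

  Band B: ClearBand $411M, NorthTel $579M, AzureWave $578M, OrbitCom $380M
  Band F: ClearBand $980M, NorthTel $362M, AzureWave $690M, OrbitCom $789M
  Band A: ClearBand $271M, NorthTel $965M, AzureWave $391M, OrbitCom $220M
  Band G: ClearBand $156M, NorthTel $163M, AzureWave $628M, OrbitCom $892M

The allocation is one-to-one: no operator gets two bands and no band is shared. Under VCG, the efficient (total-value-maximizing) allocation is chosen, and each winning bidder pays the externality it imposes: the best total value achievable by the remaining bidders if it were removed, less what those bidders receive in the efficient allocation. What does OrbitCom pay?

OrbitCom pays $50M.

Efficient allocation: ClearBand→Band F ($980M), NorthTel→Band A ($965M), AzureWave→Band B ($578M), OrbitCom→Band G ($892M); total welfare W = $3415M.
OrbitCom receives Band G at value $892M, so the others get W − 892 = $2523M.
Without OrbitCom: best allocation of the remaining 3 bidders over all 4 bands is ClearBand→Band F ($980M), NorthTel→Band A ($965M), AzureWave→Band G ($628M), total $2573M.
VCG payment = (others' best without OrbitCom) − (others' welfare with OrbitCom) = 2573 − 2523 = $50M.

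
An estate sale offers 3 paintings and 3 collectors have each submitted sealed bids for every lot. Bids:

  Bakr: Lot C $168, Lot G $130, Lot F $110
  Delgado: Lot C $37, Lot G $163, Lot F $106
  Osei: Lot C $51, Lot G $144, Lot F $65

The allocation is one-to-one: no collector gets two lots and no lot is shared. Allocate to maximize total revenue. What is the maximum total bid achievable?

Maximum total: $418

Treat this as an assignment problem: match each collector to one lot.
Optimal: Bakr→Lot C ($168), Delgado→Lot F ($106), Osei→Lot G ($144) — total 168+106+144 = $418.
Max-entry greedy (repeatedly take the single best remaining cell) gives $396, worse by 22.
Swapping Osei↔Bakr (Osei→Lot C $51, Bakr→Lot G $130) loses 131.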